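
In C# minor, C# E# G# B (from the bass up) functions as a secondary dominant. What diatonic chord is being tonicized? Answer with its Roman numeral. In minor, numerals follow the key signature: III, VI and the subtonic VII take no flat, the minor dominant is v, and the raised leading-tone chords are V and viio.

iv

The chord is a dominant seventh chord on C#.
A dominant resolves down a perfect fifth: C# → F#. In C# minor, F# is scale degree 4, i.e. iv.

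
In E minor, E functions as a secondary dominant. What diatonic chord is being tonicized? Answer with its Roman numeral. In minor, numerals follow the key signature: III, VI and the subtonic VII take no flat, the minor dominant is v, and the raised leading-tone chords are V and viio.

The chord is a major triad on E.
A dominant resolves down a perfect fifth: E → A. In E minor, A is scale degree 4, i.e. iv.

iv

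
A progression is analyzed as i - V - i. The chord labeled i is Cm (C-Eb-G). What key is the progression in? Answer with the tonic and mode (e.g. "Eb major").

C minor

i is given as C-Eb-G — a minor triad with root C.
If C is scale degree 1 and the mode makes that degree carry a minor triad, the tonic is C and the mode is minor.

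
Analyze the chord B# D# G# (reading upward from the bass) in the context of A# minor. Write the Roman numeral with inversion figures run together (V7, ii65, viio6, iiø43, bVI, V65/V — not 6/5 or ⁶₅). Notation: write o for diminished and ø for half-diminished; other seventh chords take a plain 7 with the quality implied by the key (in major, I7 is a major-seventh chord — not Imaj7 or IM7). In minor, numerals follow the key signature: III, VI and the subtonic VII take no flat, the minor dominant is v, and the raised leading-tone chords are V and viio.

Stacked in thirds the chord is G#-B#-D#: a major triad on G#.
G# is scale degree 7 in A# minor, and a major triad on that degree is written VII.
With B# in the bass the chord is in first inversion, so the figured bass is 6.

VII6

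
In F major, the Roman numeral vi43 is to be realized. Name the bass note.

vi in F major has root D; the chord is D-F-A-C.
The figure 43 means second inversion — the fifth is in the bass.

A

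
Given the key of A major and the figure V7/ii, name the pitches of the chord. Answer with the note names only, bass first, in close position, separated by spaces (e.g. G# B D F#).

F# A# C# E

V7/ii is a secondary dominant — the dominant seventh of ii. ii in A major is B, so the applied chord's root is F#, a perfect fifth above.
Building a dominant seventh chord on F# gives F#-A#-C#-E.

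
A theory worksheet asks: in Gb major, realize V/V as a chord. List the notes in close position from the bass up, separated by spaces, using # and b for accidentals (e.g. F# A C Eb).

The slash means an applied dominant: we want the dominant of V. In Gb major, V is Db major, and its dominant is built on Ab.
Building a major triad on Ab gives Ab-C-Eb.

Ab C Eb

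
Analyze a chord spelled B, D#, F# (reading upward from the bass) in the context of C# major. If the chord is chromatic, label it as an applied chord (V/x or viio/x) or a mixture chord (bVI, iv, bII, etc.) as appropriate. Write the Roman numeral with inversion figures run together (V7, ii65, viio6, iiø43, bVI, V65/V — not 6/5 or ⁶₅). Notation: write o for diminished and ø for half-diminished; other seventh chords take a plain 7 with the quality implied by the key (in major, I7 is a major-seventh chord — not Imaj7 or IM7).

The pitches B-D#-F# form a major triad rooted on B.
B is the lowered seventh degree of C# major (diatonic 7 would be B#). This is a major triad on the lowered seventh degree (the subtonic), borrowed from the parallel minor.

bVII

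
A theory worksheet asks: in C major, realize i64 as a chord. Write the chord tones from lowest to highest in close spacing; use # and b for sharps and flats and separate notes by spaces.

Scale degree 1 in C major is C; here the chord built on it is altered to a minor triad. i64 is the minor tonic, borrowed from the parallel minor.
So the chord is C-Eb-G, a minor triad.
The figured bass 64 indicates second inversion, placing the fifth (G) in the bass: G-C-Eb.

G C Eb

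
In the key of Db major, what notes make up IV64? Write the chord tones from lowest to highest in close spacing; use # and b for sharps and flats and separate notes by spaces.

Db Gb Bb

In Db major, the subdominant is Gb, and the diatonic chord built there is a major triad.
Stacking thirds from Gb gives Gb-Bb-Db.
With the 64 figure the chord is in second inversion; from the bass Db upward in close position it reads Db-Gb-Bb.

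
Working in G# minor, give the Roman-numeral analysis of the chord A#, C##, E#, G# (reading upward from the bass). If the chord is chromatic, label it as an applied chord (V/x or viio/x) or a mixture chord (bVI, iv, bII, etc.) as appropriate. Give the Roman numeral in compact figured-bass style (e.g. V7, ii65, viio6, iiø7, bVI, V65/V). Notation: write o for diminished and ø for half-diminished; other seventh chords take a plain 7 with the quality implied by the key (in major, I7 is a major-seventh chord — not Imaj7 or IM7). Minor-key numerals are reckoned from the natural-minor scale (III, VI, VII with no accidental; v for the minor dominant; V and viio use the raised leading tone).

Stacked in thirds the chord is A#-C##-E#-G#: a dominant seventh chord on A#.
A# is not a diatonic chord root with this quality in G# minor, but it lies a perfect fifth above D# (V), so the chord functions as an applied dominant of V.

V7/V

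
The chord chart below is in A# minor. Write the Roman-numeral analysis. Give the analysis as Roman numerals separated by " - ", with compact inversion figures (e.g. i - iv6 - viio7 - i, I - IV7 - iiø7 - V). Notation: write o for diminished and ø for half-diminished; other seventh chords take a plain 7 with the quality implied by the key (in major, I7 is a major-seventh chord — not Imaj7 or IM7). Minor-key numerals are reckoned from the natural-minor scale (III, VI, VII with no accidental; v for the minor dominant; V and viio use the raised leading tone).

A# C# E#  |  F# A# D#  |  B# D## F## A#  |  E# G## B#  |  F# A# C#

i - iv6 - V7/V - V - VI

A#-C#-E#: minor triad on A# = scale degree 1 → i.
F#-A#-D# has root D#, degree 4 in A# minor, so iv6.
B#-D##-F##-A#: chromatic; B# is V of V, so V7/V.
E#-G##-B#: major triad on E# = scale degree 5 → V.
F#-A#-C# has root F#, degree 6 in A# minor, so VI.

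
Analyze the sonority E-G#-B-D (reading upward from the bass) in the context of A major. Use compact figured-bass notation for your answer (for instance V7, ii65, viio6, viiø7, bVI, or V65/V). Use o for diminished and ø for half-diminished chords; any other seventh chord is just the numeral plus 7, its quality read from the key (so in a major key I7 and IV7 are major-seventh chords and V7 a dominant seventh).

Stacked in thirds the chord is E-G#-B-D: a dominant seventh chord on E.
E is scale degree 5 in A major, and a dominant seventh chord on that degree is written V7.

V7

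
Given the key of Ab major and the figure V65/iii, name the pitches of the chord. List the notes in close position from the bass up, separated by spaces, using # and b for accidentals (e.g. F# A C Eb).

V65/iii is a secondary dominant — the dominant seventh of iii. iii in Ab major is C, so the applied chord's root is G, a perfect fifth above.
Building a dominant seventh chord on G gives G-B-D-F.
With the 65 figure the chord is in first inversion; from the bass B upward in close position it reads B-D-F-G.

B D F G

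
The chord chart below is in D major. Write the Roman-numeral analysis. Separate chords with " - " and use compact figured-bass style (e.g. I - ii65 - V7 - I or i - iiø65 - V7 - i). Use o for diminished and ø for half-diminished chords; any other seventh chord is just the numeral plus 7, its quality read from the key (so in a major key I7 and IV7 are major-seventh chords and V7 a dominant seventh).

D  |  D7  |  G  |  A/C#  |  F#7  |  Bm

D: major triad on D = scale degree 1 → I.
D7: a dominant seventh chord on D, the applied dominant of IV → V7/IV.
G: root G is the subdominant; major triad there is IV.
A/C#: root A is the dominant; major triad there is V6.
F#7: chromatic; F# is V of vi, so V7/vi.
Bm: root B is the submediant; minor triad there is vi.

I - V7/IV - IV - V6 - V7/vi - vi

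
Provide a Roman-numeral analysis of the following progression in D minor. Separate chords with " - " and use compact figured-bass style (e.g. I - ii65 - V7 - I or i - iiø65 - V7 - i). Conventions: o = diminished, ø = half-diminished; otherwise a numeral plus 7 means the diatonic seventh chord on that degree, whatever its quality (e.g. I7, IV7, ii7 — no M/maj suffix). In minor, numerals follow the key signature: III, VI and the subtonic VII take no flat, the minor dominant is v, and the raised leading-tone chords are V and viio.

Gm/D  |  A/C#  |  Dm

iv64 - V6 - i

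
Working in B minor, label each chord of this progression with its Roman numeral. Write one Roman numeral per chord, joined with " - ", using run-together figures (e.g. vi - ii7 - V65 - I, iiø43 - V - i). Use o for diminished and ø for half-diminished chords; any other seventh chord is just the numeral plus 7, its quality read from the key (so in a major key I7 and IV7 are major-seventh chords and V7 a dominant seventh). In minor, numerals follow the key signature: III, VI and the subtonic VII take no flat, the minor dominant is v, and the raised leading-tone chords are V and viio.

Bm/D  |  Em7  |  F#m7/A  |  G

i6 - iv7 - v65 - VI

Bm/D: minor triad on B = scale degree 1 → i6.
Em7: minor seventh chord on E = scale degree 4 → iv7.
F#m7/A has root F#, degree 5 in B minor, so v65.
G: root G is the submediant; major triad there is VI.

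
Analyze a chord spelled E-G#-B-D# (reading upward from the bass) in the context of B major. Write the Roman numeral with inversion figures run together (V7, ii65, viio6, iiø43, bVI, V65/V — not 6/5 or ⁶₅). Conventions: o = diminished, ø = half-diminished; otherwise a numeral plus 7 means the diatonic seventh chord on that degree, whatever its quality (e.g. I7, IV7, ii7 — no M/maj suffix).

IV7

Stacked in thirds the chord is E-G#-B-D#: a major seventh chord on E.
In B major, E is the subdominant; the diatonic major seventh chord there is IV7.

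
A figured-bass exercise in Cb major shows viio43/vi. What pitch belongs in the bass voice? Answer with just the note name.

The applied chord viio43/vi is rooted on G: G-Bb-Db-Fb.
The figure 43 means second inversion — the fifth is in the bass.

Db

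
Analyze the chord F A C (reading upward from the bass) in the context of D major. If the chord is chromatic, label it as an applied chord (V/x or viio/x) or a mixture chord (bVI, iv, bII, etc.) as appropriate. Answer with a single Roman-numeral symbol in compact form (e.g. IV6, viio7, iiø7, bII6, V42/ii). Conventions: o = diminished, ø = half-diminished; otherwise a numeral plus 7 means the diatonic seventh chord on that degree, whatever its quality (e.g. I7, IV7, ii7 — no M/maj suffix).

bIII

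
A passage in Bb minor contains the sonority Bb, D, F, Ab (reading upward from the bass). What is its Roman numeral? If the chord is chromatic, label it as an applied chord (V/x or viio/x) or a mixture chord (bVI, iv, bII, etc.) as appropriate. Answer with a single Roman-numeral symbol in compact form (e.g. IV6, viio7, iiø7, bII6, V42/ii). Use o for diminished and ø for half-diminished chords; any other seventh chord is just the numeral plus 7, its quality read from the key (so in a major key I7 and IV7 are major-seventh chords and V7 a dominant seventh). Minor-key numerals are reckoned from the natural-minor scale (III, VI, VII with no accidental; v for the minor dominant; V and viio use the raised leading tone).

V7/iv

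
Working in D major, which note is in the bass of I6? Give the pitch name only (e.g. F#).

I in D major has root D; the chord is D-F#-A.
The figure 6 means first inversion — the third is in the bass.

F#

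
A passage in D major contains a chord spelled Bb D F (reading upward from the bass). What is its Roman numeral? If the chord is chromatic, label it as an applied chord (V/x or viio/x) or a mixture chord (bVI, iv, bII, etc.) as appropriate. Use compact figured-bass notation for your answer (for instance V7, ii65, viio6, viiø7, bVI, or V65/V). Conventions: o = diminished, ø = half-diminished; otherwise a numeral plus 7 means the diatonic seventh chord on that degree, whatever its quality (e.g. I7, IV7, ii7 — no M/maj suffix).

bVI

The pitches Bb-D-F form a major triad rooted on Bb.
Bb is the lowered sixth degree of D major (diatonic 6 would be B). This is a major triad on the lowered sixth degree, borrowed from the parallel minor.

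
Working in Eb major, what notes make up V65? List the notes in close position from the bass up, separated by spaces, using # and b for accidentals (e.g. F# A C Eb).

In Eb major, scale degree 5 is Bb, and the diatonic chord built there is a dominant seventh chord.
Stacking thirds from Bb gives Bb-D-F-Ab.
The figured bass 65 indicates first inversion, placing the third (D) in the bass: D-F-Ab-Bb.

D F Ab Bb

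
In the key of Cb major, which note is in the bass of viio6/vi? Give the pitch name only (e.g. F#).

The applied chord viio6/vi is rooted on G: G-Bb-Db.
The figure 6 means first inversion — the third is in the bass.

Bb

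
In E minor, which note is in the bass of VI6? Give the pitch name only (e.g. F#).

E

VI in E minor has root C; the chord is C-E-G.
The figure 6 means first inversion — the third is in the bass.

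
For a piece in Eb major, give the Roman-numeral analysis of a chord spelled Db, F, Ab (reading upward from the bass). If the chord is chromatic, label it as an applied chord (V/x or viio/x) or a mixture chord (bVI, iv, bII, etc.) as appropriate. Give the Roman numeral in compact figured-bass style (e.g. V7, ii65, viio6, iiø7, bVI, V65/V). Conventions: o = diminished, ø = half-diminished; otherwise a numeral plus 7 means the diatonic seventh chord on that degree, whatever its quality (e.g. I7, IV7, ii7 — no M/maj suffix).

bVII

The pitches Db-F-Ab form a major triad rooted on Db.
Db is the lowered seventh degree of Eb major (diatonic 7 would be D). This is a major triad on the lowered seventh degree (the subtonic), borrowed from the parallel minor.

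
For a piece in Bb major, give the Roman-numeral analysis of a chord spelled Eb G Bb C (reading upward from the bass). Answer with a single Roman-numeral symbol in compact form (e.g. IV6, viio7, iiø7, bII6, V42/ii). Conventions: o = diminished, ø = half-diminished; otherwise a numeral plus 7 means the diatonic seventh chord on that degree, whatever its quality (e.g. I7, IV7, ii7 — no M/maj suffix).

ii65

Stacked in thirds the chord is C-Eb-G-Bb: a minor seventh chord on C.
In Bb major, C is the supertonic; the diatonic minor seventh chord there is ii7.
With Eb in the bass the chord is in first inversion, so the figured bass is 65.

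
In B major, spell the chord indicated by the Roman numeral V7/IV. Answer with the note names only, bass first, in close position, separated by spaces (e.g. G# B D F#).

The slash means an applied dominant: we want the dominant of IV. In B major, IV is E major, and its dominant is built on B.
Building a dominant seventh chord on B gives B-D#-F#-A.

B D# F# A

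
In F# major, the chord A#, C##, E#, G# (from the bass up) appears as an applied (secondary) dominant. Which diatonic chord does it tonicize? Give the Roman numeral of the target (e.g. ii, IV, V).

vi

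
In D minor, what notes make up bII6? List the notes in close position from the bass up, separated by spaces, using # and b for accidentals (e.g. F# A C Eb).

G Bb Eb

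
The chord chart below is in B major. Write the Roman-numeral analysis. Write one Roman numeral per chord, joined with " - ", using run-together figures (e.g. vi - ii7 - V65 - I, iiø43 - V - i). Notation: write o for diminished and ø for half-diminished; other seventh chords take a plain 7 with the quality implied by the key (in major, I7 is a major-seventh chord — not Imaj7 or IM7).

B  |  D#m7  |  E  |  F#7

B has root B, degree 1 in B major, so I.
D#m7: minor seventh chord on D# = scale degree 3 → iii7.
E has root E, degree 4 in B major, so IV.
F#7 has root F#, degree 5 in B major, so V7.

I - iii7 - IV - V7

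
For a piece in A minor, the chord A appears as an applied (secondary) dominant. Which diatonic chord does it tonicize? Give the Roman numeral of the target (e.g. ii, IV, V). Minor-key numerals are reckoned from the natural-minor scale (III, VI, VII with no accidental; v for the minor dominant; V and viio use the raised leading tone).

The chord is a major triad on A.
A dominant resolves down a perfect fifth: A → D. In A minor, D is scale degree 4, i.e. iv.

iv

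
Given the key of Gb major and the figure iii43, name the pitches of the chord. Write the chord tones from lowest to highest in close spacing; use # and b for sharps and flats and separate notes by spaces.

In Gb major, scale degree 3 is Bb, and the diatonic chord built there is a minor seventh chord.
Stacking thirds from Bb gives Bb-Db-F-Ab.
With the 43 figure the chord is in second inversion; from the bass F upward in close position it reads F-Ab-Bb-Db.

F Ab Bb Db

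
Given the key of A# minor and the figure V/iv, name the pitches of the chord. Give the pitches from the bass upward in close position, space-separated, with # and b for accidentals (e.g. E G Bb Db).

V/iv is a secondary dominant — the dominant triad of iv. iv in A# minor is D#, so the applied chord's root is A#, a perfect fifth above.
Building a major triad on A# gives A#-C##-E#.

A# C## E#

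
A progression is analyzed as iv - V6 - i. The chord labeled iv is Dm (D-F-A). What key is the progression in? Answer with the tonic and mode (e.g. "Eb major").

A minor

The anchor chord is a minor triad on D, labeled iv.
Counting down 3 scale steps from D places the tonic on A; a minor triad on degree 4 is diatonic only in minor.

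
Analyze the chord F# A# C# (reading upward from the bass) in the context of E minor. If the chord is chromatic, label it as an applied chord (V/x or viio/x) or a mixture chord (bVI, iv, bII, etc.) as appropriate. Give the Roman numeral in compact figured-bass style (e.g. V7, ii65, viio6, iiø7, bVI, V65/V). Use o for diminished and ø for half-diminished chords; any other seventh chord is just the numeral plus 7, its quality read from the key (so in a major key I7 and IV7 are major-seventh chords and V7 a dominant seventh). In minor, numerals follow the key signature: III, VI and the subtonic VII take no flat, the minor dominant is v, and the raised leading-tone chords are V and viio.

Stacked in thirds the chord is F#-A#-C#: a major triad on F#.
F# is not a diatonic chord root with this quality in E minor, but it lies a perfect fifth above B (V), so the chord functions as an applied dominant of V.

V/V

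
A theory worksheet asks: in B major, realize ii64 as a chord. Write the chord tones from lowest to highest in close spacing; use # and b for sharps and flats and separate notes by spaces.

G# C# E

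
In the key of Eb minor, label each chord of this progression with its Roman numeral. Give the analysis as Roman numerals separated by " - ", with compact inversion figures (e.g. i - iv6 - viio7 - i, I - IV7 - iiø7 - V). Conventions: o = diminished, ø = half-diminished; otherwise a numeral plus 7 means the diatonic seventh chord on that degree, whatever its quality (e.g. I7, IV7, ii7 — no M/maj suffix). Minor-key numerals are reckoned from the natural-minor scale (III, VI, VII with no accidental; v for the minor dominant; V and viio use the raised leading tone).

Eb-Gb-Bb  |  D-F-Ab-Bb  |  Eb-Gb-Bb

i - V65 - i

Eb-Gb-Bb: root Eb is the tonic; minor triad there is i.
D-F-Ab-Bb has root Bb, degree 5 in Eb minor, so V65.
Eb-Gb-Bb: minor triad on Eb = scale degree 1 → i.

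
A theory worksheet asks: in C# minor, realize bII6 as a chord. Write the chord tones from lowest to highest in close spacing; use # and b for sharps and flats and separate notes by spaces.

bII6 is the Neapolitan sixth — a major triad on the lowered second degree, here in its customary first inversion. In C# minor that root is D.
So the chord is D-F#-A.
The figured bass 6 indicates first inversion, placing the third (F#) in the bass: F#-A-D.

F# A D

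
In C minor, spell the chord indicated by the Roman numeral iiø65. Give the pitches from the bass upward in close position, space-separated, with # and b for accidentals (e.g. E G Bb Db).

In C minor, scale degree 2 is D, and the diatonic chord built there is a half-diminished seventh chord.
That chord is spelled D-F-Ab-C.
The figured bass 65 indicates first inversion, placing the third (F) in the bass: F-Ab-C-D.

F Ab C D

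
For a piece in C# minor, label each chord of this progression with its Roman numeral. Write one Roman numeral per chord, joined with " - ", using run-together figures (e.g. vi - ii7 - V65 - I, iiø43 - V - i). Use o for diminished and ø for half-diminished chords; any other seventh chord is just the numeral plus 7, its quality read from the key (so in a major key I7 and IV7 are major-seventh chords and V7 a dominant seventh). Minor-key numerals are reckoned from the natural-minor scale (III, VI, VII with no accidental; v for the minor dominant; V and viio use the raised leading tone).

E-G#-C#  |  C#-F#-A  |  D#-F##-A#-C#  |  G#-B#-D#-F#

i6 - iv64 - V7/V - V7

E-G#-C# has root C#, degree 1 in C# minor, so i6.
C#-F#-A: root F# is the subdominant; minor triad there is iv64.
D#-F##-A#-C# is the secondary dominant of V (dominant seventh chord on D#): V7/V.
G#-B#-D#-F# has root G#, degree 5 in C# minor, so V7.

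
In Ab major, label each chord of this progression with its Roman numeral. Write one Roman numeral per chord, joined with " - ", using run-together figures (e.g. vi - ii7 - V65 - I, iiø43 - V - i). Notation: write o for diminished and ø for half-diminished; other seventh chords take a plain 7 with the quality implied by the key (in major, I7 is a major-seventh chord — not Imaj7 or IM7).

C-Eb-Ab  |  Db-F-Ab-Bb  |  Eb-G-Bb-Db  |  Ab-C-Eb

I6 - ii65 - V7 - I

C-Eb-Ab: root Ab is the tonic; major triad there is I6.
Db-F-Ab-Bb: root Bb is the supertonic; minor seventh chord there is ii65.
Eb-G-Bb-Db has root Eb, degree 5 in Ab major, so V7.
Ab-C-Eb has root Ab, degree 1 in Ab major, so I.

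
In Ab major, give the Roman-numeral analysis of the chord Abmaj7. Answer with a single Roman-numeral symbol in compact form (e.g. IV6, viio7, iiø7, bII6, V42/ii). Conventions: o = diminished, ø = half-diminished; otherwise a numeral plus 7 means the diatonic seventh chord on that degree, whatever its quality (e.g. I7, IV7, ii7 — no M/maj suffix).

The pitches Ab-C-Eb-G form a major seventh chord rooted on Ab.
In Ab major, Ab is the tonic; the diatonic major seventh chord there is I7.

I7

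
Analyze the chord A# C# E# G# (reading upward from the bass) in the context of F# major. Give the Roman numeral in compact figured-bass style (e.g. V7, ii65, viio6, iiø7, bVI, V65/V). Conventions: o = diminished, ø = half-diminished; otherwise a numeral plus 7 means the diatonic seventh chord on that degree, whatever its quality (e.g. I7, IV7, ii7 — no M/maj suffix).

Stacked in thirds the chord is A#-C#-E#-G#: a minor seventh chord on A#.
A# is scale degree 3 in F# major, and a minor seventh chord on that degree is written iii7.

iii7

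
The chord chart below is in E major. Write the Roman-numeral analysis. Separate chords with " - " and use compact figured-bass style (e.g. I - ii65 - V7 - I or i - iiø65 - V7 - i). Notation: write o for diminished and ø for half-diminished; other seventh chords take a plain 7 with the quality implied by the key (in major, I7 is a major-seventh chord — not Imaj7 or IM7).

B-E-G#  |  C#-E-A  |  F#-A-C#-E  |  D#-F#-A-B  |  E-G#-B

I64 - IV6 - ii7 - V65 - I

B-E-G#: root E is the tonic; major triad there is I64.
C#-E-A: major triad on A = scale degree 4 → IV6.
F#-A-C#-E: root F# is the supertonic; minor seventh chord there is ii7.
D#-F#-A-B has root B, degree 5 in E major, so V65.
E-G#-B: root E is the tonic; major triad there is I.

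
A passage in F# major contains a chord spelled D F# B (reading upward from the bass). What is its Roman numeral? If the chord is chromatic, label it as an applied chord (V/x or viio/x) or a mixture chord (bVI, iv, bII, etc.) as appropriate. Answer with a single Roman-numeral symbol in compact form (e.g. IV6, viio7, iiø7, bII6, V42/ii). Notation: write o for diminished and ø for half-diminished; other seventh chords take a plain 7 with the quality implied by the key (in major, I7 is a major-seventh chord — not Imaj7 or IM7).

iv6

Stacked in thirds the chord is B-D-F#: a minor triad on B.
B is the fourth degree of F# major. This is the minor subdominant, borrowed from the parallel minor.
With D in the bass the chord is in first inversion, so the figured bass is 6.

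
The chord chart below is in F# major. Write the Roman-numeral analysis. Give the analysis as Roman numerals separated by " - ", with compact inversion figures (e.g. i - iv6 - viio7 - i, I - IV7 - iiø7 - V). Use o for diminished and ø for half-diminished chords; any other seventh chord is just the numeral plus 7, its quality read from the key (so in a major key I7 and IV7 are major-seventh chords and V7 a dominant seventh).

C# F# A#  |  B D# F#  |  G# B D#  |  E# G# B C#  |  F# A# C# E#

I64 - IV - ii - V65 - I7

C#-F#-A#: root F# is the tonic; major triad there is I64.
B-D#-F#: root B is the subdominant; major triad there is IV.
G#-B-D#: root G# is the supertonic; minor triad there is ii.
E#-G#-B-C#: dominant seventh chord on C# = scale degree 5 → V65.
F#-A#-C#-E#: major seventh chord on F# = scale degree 1 → I7.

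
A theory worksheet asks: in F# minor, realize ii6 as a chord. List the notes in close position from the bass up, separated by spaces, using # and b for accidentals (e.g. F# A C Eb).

B D# G#

Scale degree 2 in F# minor is G#; here the chord built on it is altered to a minor triad. ii6 is the minor supertonic, borrowed from the parallel major (the Dorian ii).
So the chord is G#-B-D#.
The figured bass 6 indicates first inversion, placing the third (B) in the bass: B-D#-G#.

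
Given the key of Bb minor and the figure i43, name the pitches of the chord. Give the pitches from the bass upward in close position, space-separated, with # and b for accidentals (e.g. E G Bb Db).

The numeral's case and figure indicate a minor seventh chord. In Bb minor its root, scale degree 1, is Bb.
That chord is spelled Bb-Db-F-Ab.
The figured bass 43 indicates second inversion, placing the fifth (F) in the bass: F-Ab-Bb-Db.

F Ab Bb Db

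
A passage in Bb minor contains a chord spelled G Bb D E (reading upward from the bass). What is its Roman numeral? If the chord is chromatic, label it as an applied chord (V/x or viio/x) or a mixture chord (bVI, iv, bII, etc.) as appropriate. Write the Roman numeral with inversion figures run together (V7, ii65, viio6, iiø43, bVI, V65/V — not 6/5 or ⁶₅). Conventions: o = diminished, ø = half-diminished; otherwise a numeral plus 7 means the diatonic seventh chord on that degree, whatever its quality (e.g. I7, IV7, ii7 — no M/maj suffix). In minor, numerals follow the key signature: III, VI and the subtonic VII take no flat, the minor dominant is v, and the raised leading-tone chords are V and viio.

Stacked in thirds the chord is E-G-Bb-D: a half-diminished seventh chord on E.
E sits a half step below F (V in Bb minor); a diminished chord there is the applied leading-tone chord of V.
With G in the bass the chord is in first inversion, so the figured bass is 65.

viiø65/V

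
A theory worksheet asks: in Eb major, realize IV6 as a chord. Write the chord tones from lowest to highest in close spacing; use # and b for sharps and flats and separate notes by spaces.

C Eb Ab

In Eb major, the subdominant is Ab, and the diatonic chord built there is a major triad.
That chord is spelled Ab-C-Eb.
The figured bass 6 indicates first inversion, placing the third (C) in the bass: C-Eb-Ab.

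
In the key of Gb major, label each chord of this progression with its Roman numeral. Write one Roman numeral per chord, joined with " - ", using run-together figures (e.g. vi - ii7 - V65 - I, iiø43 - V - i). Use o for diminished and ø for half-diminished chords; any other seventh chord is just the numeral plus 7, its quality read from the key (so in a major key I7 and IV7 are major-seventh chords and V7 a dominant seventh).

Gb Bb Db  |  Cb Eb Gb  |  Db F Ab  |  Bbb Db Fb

Gb-Bb-Db has root Gb, degree 1 in Gb major, so I.
Cb-Eb-Gb: root Cb is the subdominant; major triad there is IV.
Db-F-Ab has root Db, degree 5 in Gb major, so V.
Bbb-Db-Fb: major triad on Bbb — chromatic; bIII (borrowed from the parallel minor).

I - IV - V - bIII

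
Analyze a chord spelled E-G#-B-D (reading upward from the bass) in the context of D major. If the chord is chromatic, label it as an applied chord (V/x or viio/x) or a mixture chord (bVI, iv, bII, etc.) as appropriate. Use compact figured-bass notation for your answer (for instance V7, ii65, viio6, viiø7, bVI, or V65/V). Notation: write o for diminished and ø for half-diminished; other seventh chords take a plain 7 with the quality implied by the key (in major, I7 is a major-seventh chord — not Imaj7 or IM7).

V7/V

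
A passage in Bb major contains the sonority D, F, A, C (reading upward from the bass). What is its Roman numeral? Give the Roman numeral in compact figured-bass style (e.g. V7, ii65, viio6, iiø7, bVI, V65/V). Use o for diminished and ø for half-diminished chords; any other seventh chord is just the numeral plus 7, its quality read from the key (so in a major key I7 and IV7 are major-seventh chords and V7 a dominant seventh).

Stacked in thirds the chord is D-F-A-C: a minor seventh chord on D.
In Bb major, D is the mediant; the diatonic minor seventh chord there is iii7.

iii7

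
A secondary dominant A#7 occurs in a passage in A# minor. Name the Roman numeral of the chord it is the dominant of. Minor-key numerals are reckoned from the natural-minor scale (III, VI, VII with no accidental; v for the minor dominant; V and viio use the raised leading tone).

The chord is a dominant seventh chord on A#.
A dominant resolves down a perfect fifth: A# → D#. In A# minor, D# is scale degree 4, i.e. iv.

iv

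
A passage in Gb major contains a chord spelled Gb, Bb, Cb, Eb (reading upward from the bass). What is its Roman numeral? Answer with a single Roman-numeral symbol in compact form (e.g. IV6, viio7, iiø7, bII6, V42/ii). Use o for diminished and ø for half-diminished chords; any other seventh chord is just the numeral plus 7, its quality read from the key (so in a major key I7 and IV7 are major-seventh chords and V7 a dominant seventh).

The pitches Cb-Eb-Gb-Bb form a major seventh chord rooted on Cb.
In Gb major, Cb is the subdominant; the diatonic major seventh chord there is IV7.
With Gb in the bass the chord is in second inversion, so the figured bass is 43.

IV43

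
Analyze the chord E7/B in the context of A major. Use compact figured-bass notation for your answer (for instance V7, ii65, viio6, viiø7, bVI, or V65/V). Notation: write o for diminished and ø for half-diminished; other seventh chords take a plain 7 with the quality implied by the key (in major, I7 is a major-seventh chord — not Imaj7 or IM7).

Stacked in thirds the chord is E-G#-B-D: a dominant seventh chord on E.
E is scale degree 5 in A major, and a dominant seventh chord on that degree is written V7.
With B in the bass the chord is in second inversion, so the figured bass is 43.

V43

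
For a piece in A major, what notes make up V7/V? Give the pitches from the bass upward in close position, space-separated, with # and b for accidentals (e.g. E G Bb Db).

B D# F# A

V7/V is a secondary dominant — the dominant seventh of V. V in A major is E, so the applied chord's root is B, a perfect fifth above.
Building a dominant seventh chord on B gives B-D#-F#-A.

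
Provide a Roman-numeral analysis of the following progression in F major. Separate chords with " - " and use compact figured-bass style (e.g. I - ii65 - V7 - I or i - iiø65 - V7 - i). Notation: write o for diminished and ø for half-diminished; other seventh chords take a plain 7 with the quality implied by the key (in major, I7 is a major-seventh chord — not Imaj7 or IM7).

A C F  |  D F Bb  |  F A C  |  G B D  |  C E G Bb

A-C-F: root F is the tonic; major triad there is I6.
D-F-Bb: root Bb is the subdominant; major triad there is IV6.
F-A-C has root F, degree 1 in F major, so I.
G-B-D is the secondary dominant of V (major triad on G): V/V.
C-E-G-Bb has root C, degree 5 in F major, so V7.

I6 - IV6 - I - V/V - V7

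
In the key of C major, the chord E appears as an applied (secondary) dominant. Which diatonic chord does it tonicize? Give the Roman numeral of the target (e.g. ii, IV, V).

The chord is a major triad on E.
A dominant resolves down a perfect fifth: E → A. In C major, A is scale degree 6, i.e. vi.

vi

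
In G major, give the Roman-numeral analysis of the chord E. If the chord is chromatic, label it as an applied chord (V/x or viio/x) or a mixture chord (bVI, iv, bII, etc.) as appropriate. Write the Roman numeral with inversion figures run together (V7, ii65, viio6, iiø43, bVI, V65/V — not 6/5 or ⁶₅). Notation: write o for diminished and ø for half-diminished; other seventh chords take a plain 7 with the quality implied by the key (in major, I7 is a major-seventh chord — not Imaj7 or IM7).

V/ii

Stacked in thirds the chord is E-G#-B: a major triad on E.
E is not a diatonic chord root with this quality in G major, but it lies a perfect fifth above A (ii), so the chord functions as an applied dominant of ii.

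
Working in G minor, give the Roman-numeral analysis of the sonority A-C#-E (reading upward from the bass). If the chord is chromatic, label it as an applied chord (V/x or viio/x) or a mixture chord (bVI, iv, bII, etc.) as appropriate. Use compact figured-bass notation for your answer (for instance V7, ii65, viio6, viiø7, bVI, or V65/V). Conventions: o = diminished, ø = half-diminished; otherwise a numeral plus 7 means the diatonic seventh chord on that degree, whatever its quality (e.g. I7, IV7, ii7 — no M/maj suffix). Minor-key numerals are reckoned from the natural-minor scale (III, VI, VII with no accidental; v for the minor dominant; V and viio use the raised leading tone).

V/V

The pitches A-C#-E form a major triad rooted on A.
A is not a diatonic chord root with this quality in G minor, but it lies a perfect fifth above D (V), so the chord functions as an applied dominant of V.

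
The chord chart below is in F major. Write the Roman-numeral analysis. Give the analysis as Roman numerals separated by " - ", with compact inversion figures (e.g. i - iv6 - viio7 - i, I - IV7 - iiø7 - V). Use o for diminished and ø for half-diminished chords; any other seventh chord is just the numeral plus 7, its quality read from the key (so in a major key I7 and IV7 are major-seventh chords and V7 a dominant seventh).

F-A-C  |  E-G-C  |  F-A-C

F-A-C has root F, degree 1 in F major, so I.
E-G-C: major triad on C = scale degree 5 → V6.
F-A-C: major triad on F = scale degree 1 → I.

I - V6 - I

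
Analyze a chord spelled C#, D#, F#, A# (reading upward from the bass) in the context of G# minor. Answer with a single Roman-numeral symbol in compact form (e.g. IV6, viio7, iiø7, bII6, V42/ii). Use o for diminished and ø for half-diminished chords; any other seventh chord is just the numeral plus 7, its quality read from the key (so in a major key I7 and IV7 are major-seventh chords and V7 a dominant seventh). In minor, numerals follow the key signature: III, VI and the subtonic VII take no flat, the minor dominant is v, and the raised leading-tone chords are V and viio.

v42

The pitches D#-F#-A#-C# form a minor seventh chord rooted on D#.
D# is scale degree 5 in G# minor, and a minor seventh chord on that degree is written v7.
With C# in the bass the chord is in third inversion, so the figured bass is 42.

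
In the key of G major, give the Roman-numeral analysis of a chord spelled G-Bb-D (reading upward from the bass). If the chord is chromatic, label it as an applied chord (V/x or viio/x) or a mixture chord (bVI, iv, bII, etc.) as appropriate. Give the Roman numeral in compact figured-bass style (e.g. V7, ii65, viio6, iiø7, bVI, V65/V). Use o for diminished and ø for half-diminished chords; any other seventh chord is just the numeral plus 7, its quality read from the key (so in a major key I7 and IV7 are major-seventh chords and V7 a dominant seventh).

The pitches G-Bb-D form a minor triad rooted on G.
G is the first degree of G major. This is the minor tonic, borrowed from the parallel minor.

i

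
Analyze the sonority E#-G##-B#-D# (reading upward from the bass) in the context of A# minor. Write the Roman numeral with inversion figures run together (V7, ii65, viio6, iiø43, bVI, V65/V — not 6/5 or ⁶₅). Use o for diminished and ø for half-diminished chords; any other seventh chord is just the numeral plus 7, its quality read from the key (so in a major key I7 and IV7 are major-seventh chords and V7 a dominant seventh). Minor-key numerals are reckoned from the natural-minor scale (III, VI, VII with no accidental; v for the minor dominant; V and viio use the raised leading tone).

V7

Stacked in thirds the chord is E#-G##-B#-D#: a dominant seventh chord on E#.
E# is scale degree 5 in A# minor, and a dominant seventh chord on that degree is written V7.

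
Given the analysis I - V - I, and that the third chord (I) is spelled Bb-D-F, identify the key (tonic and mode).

The chord Bb is a major triad rooted on Bb; its label is I.
If Bb is scale degree 1 and the mode makes that degree carry a major triad, the tonic is Bb and the mode is major.

Bb major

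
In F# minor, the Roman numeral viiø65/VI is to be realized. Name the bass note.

E

The applied chord viiø65/VI is rooted on C#: C#-E-G-B.
The figure 65 means first inversion — the third is in the bass.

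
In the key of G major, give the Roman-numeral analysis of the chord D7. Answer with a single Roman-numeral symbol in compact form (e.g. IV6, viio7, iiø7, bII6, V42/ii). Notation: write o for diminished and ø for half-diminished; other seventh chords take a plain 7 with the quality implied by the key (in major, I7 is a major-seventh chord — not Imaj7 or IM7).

V7

The pitches D-F#-A-C form a dominant seventh chord rooted on D.
D is scale degree 5 in G major, and a dominant seventh chord on that degree is written V7.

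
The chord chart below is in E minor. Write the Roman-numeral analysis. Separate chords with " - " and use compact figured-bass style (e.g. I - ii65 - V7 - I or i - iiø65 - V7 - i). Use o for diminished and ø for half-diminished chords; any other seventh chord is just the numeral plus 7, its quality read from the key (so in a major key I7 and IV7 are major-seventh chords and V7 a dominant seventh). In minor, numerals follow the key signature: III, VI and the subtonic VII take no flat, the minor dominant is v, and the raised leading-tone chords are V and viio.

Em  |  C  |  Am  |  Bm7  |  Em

Em: minor triad on E = scale degree 1 → i.
C has root C, degree 6 in E minor, so VI.
Am has root A, degree 4 in E minor, so iv.
Bm7 has root B, degree 5 in E minor, so v7.
Em: root E is the tonic; minor triad there is i.

i - VI - iv - v7 - i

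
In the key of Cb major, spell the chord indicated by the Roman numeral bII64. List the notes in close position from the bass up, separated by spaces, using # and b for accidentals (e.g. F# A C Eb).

bII64 is the Neapolitan chord — a major triad on the lowered second degree. In Cb major that root is Dbb.
So the chord is Dbb-Fb-Abb.
With the 64 figure the chord is in second inversion; from the bass Abb upward in close position it reads Abb-Dbb-Fb.

Abb Dbb Fb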